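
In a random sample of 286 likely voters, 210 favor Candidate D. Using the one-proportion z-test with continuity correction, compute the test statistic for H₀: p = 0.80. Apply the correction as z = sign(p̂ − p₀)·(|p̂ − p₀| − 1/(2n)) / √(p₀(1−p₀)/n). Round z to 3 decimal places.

The sample proportion is 210/286 = 0.73427. p̂ − p₀ = -0.065734.
1/(2n) = 0.001748.
Corrected numerator: |-0.065734| − 0.001748 = 0.063986.
SE₀ = √(0.80·0.20/286) = 0.023652.
z = −0.063986/0.023652 = -2.705.

z = -2.705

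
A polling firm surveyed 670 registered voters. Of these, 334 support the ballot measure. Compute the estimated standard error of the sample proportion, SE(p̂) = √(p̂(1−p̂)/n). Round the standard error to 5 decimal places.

p̂ = 334/670 = 0.49851.
p̂(1−p̂) = 0.49851·0.50149 = 0.249998.
Dividing by n and taking the root: √0.000373131 = 0.01932.

SE = 0.01932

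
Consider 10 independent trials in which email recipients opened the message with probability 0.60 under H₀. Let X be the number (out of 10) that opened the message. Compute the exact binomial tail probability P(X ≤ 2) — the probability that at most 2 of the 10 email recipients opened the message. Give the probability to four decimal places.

X ~ Binomial(n=10, p=0.60).
P(X ≤ 2) = C(10,0)·0.60^0·0.40^10 + C(10,1)·0.60^1·0.40^9 + C(10,2)·0.60^2·0.40^8.
= 0.000105 + 0.001573 + 0.010617 = 0.0123.

P = 0.0123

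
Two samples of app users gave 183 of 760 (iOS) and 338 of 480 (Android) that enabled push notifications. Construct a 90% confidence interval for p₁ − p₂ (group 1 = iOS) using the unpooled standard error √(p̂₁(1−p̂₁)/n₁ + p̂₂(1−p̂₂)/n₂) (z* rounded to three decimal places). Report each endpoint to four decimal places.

(-0.5061, -0.4207)

p̂₁ = 0.24079, p̂₂ = 0.70417, so the observed difference is -0.46338.
Unpooled SE = √(p̂₁(1−p̂₁)/n₁ + p̂₂(1−p̂₂)/n₂) = √(0.000240539 + 0.000433992) = 0.025972.
For 90% confidence, z* = 1.645. Margin = 1.645·0.025972 = 0.04272.
So the interval runs from -0.5061 to -0.4207.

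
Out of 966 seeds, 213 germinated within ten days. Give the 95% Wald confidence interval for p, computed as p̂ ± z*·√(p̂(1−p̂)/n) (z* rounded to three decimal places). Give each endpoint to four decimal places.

(0.1944, 0.2466)

p̂ = 213/966 = 0.22050.
Standard error of p̂: √(0.171878/966) = √0.000177928 = 0.013339.
For 95% confidence, z* = 1.960.
Margin = 1.960·0.013339 = 0.02614.
Interval: 0.22050 ± 0.02614 → (0.1944, 0.2466).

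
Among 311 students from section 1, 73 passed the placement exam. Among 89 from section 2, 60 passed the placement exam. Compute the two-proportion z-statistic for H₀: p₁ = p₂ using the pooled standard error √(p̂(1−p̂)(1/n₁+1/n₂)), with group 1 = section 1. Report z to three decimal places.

z = -7.759

Sample proportions: p̂₁ = 73/311 = 0.23473 and p̂₂ = 60/89 = 0.67416.
Pooled p̂ = (73+60)/(311+89) = 133/400 = 0.33250.
Pooled SE = √[0.2219437·0.01445139] ≈ 0.056634.
z = -0.43943/0.056634 = -7.759.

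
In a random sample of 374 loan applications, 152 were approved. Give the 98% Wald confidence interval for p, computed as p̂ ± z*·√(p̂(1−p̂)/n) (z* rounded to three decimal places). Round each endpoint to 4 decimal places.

(0.3473, 0.4655)

The sample proportion is 152/374 = 0.40642.
SE = √(p̂(1−p̂)/n) = √(0.241242/374) = 0.025397.
The 98% critical value is z* = 2.326.
Margin = 2.326·0.025397 = 0.05907.
CI: 0.40642 ± 0.05907 = (0.3473, 0.4655).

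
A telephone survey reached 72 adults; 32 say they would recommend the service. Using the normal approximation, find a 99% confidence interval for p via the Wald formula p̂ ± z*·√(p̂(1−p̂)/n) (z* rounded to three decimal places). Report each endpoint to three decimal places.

The sample proportion is 32/72 = 0.44444.
SE(p̂) = √(0.44444·0.55556/72) = 0.058561.
The 99% critical value is z* = 2.576.
Margin = 2.576·0.058561 = 0.15085.
CI: 0.44444 ± 0.15085 = (0.294, 0.595).

(0.294, 0.595)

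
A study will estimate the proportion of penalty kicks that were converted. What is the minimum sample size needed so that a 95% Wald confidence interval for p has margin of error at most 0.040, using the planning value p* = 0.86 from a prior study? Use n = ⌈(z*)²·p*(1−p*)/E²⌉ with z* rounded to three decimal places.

The 95% critical value is z* = 1.960.
p*(1−p*) = 0.86·0.14 = 0.1204.
(z*)²·p*(1−p*)/E² = 3.841600·0.1204/0.001600 = 289.080.
Rounding up, n = 290.

n = 290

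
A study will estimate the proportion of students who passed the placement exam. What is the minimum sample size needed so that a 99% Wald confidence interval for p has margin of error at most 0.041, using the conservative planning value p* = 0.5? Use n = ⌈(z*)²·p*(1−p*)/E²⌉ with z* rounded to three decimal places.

For 99% confidence, z* = 2.576.
p*(1−p*) = 0.50·0.50 = 0.2500.
(z*)²·p*(1−p*)/E² = 6.635776·0.2500/0.001681 = 986.879.
⌈986.879⌉ = 987.

n = 987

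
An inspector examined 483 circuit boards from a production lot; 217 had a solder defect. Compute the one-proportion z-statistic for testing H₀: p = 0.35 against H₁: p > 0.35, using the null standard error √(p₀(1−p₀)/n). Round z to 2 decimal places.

z = 4.57

Sample proportion p̂ = 217/483 = 0.44928.
SE₀ = √(0.35·0.65/483) = 0.021703.
z = (0.44928 − 0.35)/0.021703 = 0.09928/0.021703 = 4.57.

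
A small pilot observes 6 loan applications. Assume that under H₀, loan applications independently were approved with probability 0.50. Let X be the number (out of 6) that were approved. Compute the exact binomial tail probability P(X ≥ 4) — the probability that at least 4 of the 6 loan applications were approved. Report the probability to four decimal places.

P = 0.3438

X ~ Binomial(n=6, p=0.50).
P(X ≥ 4) = C(6,4)·0.50^4·0.50^2 + C(6,5)·0.50^5·0.50^1 + C(6,6)·0.50^6·0.50^0.
= 0.234375 + 0.093750 + 0.015625 = 0.3438.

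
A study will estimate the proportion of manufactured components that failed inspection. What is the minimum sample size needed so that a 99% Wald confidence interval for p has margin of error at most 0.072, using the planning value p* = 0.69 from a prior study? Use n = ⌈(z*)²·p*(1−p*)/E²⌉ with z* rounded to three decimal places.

n = 274

The 99% critical value is z* = 2.576.
p*(1−p*) = 0.2139.
(z*)²·p*(1−p*)/E² = 6.635776·0.2139/0.005184 = 273.803.
⌈273.803⌉ = 274.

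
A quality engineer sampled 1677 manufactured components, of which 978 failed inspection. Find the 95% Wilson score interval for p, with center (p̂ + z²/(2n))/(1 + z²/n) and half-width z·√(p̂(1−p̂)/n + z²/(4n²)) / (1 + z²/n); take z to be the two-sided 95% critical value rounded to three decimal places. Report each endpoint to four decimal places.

p̂ = 978/1677 = 0.58318; z = 1.960, so z² = 3.841600.
1 + z²/n = 1.002291.
Center = (0.58318 + 0.001145)/1.002291 = 0.58299.
Radicand: p̂(1−p̂)/n + z²/(4n²) = 0.000144950 + 0.000000341 = 0.000145291.
Half-width = 1.960·√0.000145291/1.002291 = 0.02357.
CI: 0.58299 ± 0.02357 = (0.5594, 0.6066).

(0.5594, 0.6066)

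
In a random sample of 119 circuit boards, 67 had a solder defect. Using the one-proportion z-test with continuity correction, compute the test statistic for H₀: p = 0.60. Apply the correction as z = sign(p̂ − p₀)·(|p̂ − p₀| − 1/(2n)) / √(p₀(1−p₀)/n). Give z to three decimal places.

z = -0.730

With x = 67 successes in n = 119, p̂ = 0.56303. p̂ − p₀ = -0.036975.
1/(2n) = 0.004202.
Corrected numerator: |-0.036975| − 0.004202 = 0.032773.
SE₀ = √(0.60·0.40/119) = 0.044909.
z = (−)0.032773/0.044909 = -0.730.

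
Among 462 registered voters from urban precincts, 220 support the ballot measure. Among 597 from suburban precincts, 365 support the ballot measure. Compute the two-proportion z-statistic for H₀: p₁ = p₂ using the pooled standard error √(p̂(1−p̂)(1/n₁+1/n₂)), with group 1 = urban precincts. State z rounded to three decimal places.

p̂₁ = 220/462 = 0.47619, p̂₂ = 365/597 = 0.61139.
Pooled p̂ = (220+365)/(462+597) = 585/1059 = 0.55241.
Pooled SE = √[0.2472534·0.00383954] ≈ 0.030811.
z = (p̂₁ − p̂₂)/SE = (0.47619 − 0.61139)/0.030811 = -0.13520/0.030811 = -4.388.

z = -4.388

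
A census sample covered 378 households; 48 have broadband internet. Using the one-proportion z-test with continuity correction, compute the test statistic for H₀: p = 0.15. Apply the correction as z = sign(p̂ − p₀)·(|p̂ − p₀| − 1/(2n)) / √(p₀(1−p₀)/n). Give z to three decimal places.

z = -1.181

The sample proportion is 48/378 = 0.12698. p̂ − p₀ = -0.023016.
1/(2n) = 0.001323.
Corrected numerator: |-0.023016| − 0.001323 = 0.021693.
Under H₀, SE = √(p₀(1−p₀)/n) = √(0.15·0.85/378) = √0.000337302 = 0.018366.
z = (−)0.021693/0.018366 = -1.181.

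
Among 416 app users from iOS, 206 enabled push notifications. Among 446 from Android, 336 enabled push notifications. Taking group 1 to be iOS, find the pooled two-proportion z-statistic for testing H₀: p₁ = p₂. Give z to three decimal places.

Sample proportions: p̂₁ = 206/416 = 0.49519 and p̂₂ = 336/446 = 0.75336.
Pooled p̂ = (206+336)/(416+446) = 542/862 = 0.62877.
Pooled SE = √[0.2334182·0.00464600] ≈ 0.032931.
z = (p̂₁ − p̂₂)/SE = (0.49519 − 0.75336)/0.032931 = -0.25817/0.032931 = -7.840.

z = -7.840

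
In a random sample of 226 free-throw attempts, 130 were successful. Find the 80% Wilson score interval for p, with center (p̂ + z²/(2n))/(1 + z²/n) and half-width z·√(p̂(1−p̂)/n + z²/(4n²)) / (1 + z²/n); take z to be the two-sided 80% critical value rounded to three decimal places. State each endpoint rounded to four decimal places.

Here p̂ = 130/226 = 0.57522 and z = 1.282 (z² = 1.643524).
1 + z²/n = 1.007272.
Center = (0.57522 + 0.003636)/1.007272 = 0.57468.
Radicand: p̂(1−p̂)/n + z²/(4n²) = 0.001081158 + 0.000008045 = 0.001089203.
Half-width = z·√(radicand)/denom = 1.282·0.033003/1.007272 = 0.04200.
So the interval runs from 0.5327 to 0.6167.

(0.5327, 0.6167)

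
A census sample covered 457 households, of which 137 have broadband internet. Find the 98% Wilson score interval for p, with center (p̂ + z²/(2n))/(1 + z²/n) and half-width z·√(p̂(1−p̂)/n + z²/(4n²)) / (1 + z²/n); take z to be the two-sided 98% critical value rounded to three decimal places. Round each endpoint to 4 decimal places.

(0.2525, 0.3517)

Here p̂ = 137/457 = 0.29978 and z = 2.326 (z² = 5.410276).
1 + z²/n = 1.011839.
Adjusted center: (0.29978 + z²/(2n))/1.011839 = 0.30212.
Radicand: p̂(1−p̂)/n + z²/(4n²) = 0.000459327 + 0.000006476 = 0.000465803.
Half-width = z·√(radicand)/denom = 2.326·0.021582/1.011839 = 0.04961.
CI: 0.30212 ± 0.04961 = (0.2525, 0.3517).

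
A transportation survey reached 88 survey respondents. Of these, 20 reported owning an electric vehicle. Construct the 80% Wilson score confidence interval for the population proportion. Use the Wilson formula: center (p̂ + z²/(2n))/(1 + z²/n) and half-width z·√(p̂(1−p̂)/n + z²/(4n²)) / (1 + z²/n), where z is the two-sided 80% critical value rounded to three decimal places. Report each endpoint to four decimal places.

p̂ = 20/88 = 0.22727; z = 1.282, so z² = 1.643524.
1 + z²/n = 1.018676.
Adjusted center: (0.22727 + z²/(2n))/1.018676 = 0.23227.
Radicand: p̂(1−p̂)/n + z²/(4n²) = 0.001995680 + 0.000053058 = 0.002048738.
Half-width = 1.282·√0.002048738/1.018676 = 0.05696.
So the interval runs from 0.1753 to 0.2892.

(0.1753, 0.2892)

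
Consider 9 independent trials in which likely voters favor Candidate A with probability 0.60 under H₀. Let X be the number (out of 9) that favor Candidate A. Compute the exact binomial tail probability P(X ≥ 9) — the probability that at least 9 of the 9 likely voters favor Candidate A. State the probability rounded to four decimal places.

P = 0.0101

X ~ Binomial(n=9, p=0.60).
P(X ≥ 9) = C(9,9)·0.60^9·0.40^0.
= 0.010078 = 0.0101.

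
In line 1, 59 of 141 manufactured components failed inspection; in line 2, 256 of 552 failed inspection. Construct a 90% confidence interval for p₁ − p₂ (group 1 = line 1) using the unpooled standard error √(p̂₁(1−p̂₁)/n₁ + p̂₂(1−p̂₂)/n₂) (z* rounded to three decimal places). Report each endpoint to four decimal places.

(-0.1221, 0.0314)

p̂₁ = 59/141 = 0.41844, p̂₂ = 256/552 = 0.46377; p̂₁ − p̂₂ = -0.04533.
Unpooled SE = √(p̂₁(1−p̂₁)/n₁ + p̂₂(1−p̂₂)/n₂) = √(0.001725872 + 0.000450520) = 0.046652.
The 90% critical value is z* = 1.645. Margin = 1.645·0.046652 = 0.07674.
CI: -0.04533 ± 0.07674 = (-0.1221, 0.0314).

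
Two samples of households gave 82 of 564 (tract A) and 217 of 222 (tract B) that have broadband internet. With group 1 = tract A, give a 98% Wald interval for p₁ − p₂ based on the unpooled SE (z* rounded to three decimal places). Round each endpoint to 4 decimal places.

p̂₁ = 0.14539, p̂₂ = 0.97748, so the observed difference is -0.83209.
Unpooled SE = √(p̂₁(1−p̂₁)/n₁ + p̂₂(1−p̂₂)/n₂) = √(0.000220305 + 0.000099168) = 0.017874.
z* = 2.326 at the 98% level. Margin of error = 0.04157.
CI: -0.83209 ± 0.04157 = (-0.8737, -0.7905).

(-0.8737, -0.7905)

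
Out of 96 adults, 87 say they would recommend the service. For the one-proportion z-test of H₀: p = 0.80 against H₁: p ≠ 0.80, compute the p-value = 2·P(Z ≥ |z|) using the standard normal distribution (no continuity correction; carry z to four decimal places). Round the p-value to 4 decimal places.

The sample proportion is 87/96 = 0.90625.
Under H₀, SE = √(p₀(1−p₀)/n) = √(0.80·0.20/96) = √0.001666667 = 0.040825.
Test statistic (full precision, shown to 4 dp): z = (87/96 − 0.80)/SE₀ ≈ 2.6026.
p-value = 2·P(Z ≥ |z|) with z = 2.6026 → 0.0093.

p-value = 0.0093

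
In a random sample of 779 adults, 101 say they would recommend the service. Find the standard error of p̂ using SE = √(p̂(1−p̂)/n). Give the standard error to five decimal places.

SE = 0.01204

The sample proportion is 101/779 = 0.12965.
p̂(1−p̂) = 0.112841.
Dividing by n and taking the root: √0.000144854 = 0.01204.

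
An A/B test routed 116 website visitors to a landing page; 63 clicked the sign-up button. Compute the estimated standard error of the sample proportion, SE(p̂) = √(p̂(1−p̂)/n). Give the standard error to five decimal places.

SE = 0.04625

The sample proportion is 63/116 = 0.54310.
p̂(1−p̂) = 0.54310·0.45690 = 0.248142.
SE = √(0.248142/116) = √0.002139155 = 0.04625.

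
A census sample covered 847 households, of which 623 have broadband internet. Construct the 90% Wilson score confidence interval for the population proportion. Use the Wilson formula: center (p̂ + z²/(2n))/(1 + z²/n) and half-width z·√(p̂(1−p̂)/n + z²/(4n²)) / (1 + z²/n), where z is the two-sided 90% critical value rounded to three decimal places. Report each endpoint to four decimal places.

Here p̂ = 623/847 = 0.73554 and z = 1.645 (z² = 2.706025).
1 + z²/n = 1.003195.
Adjusted center: (0.73554 + z²/(2n))/1.003195 = 0.73479.
Radicand: p̂(1−p̂)/n + z²/(4n²) = 0.000229660 + 0.000000943 = 0.000230603.
Half-width = z·√(radicand)/denom = 1.645·0.015186/1.003195 = 0.02490.
So the interval runs from 0.7099 to 0.7597.

(0.7099, 0.7597)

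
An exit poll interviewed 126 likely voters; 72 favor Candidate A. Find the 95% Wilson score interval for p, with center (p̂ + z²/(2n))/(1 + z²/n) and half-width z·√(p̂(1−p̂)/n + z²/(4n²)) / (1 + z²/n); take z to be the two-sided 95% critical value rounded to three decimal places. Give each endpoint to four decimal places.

p̂ = 72/126 = 0.57143; z = 1.960, so z² = 3.841600.
1 + z²/n = 1.030489.
Center = (0.57143 + 0.015244)/1.030489 = 0.56932.
Radicand: p̂(1−p̂)/n + z²/(4n²) = 0.001943635 + 0.000060494 = 0.002004129.
Half-width = 1.960·√0.002004129/1.030489 = 0.08515.
CI: 0.56932 ± 0.08515 = (0.4842, 0.6545).

(0.4842, 0.6545)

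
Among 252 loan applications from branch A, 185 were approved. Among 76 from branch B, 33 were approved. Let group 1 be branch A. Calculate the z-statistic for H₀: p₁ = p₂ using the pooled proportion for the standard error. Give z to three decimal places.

z = 4.854

p̂₁ = 185/252 = 0.73413, p̂₂ = 33/76 = 0.43421.
Pooled p̂ = (185+33)/(252+76) = 218/328 = 0.66463.
SE = √[p̂(1−p̂)(1/n₁+1/n₂)] = √[0.66463·0.33537·(1/252+1/76)] ≈ 0.061785.
z = (p̂₁ − p̂₂)/SE = (0.73413 − 0.43421)/0.061785 = 0.29992/0.061785 = 4.854.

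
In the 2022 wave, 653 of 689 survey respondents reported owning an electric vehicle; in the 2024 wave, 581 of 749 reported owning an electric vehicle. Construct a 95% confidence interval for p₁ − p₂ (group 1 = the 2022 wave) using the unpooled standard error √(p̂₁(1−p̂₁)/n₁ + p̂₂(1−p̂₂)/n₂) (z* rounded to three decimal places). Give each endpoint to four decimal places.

p̂₁ = 653/689 = 0.94775, p̂₂ = 581/749 = 0.77570; p̂₁ − p̂₂ = 0.17205.
Unpooled SE = √(p̂₁(1−p̂₁)/n₁ + p̂₂(1−p̂₂)/n₂) = √(0.000071872 + 0.000232295) = 0.017440.
z* = 1.960 at the 95% level. Margin = 1.960·0.017440 = 0.03418.
CI: 0.17205 ± 0.03418 = (0.1379, 0.2062).

(0.1379, 0.2062)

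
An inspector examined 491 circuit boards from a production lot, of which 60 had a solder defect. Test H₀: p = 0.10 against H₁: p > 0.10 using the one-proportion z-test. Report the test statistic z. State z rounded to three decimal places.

p̂ = 60/491 = 0.12220.
Under H₀, SE = √(p₀(1−p₀)/n) = √(0.10·0.90/491) = √0.000183299 = 0.013539.
Test statistic: z = 0.02220/0.013539 = 1.640.

z = 1.640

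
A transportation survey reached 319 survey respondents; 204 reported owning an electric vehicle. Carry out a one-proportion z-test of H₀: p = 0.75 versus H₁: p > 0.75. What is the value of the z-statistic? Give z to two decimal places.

z = -4.56

p̂ = 204/319 = 0.63950.
SE₀ = √(0.75·0.25/319) = 0.024244.
Test statistic: z = -0.11050/0.024244 = -4.56.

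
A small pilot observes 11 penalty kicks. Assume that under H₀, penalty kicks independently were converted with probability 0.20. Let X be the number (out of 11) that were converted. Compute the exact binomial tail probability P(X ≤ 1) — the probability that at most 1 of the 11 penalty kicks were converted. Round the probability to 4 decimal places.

P = 0.3221

X ~ Binomial(n=11, p=0.20).
P(X ≤ 1) = C(11,0)·0.20^0·0.80^11 + C(11,1)·0.20^1·0.80^10.
= 0.085899 + 0.236223 = 0.3221.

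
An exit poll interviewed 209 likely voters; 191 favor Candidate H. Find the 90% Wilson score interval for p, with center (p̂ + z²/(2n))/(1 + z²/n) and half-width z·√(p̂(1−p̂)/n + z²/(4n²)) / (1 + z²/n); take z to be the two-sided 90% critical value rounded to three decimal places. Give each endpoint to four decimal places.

p̂ = 191/209 = 0.91388; z = 1.645, so z² = 2.706025.
1 + z²/n = 1.012947.
Adjusted center: (0.91388 + z²/(2n))/1.012947 = 0.90859.
Radicand: p̂(1−p̂)/n + z²/(4n²) = 0.000376588 + 0.000015487 = 0.000392075.
Half-width = z·√(radicand)/denom = 1.645·0.019801/1.012947 = 0.03216.
Interval: 0.90859 ± 0.03216 → (0.8764, 0.9407).

(0.8764, 0.9407)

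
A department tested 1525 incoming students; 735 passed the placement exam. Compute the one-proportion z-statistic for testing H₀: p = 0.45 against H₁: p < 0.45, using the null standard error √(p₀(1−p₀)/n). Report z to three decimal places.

z = 2.509

The sample proportion is 735/1525 = 0.48197.
Under H₀, SE = √(p₀(1−p₀)/n) = √(0.45·0.55/1525) = √0.000162295 = 0.012740.
z = (0.48197 − 0.45)/0.012740 = 0.03197/0.012740 = 2.509.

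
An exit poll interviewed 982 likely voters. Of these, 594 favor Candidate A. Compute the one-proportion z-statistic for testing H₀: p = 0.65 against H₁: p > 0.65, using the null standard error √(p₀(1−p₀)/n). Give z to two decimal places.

Sample proportion p̂ = 594/982 = 0.60489.
Under H₀, SE = √(p₀(1−p₀)/n) = √(0.65·0.35/982) = √0.000231670 = 0.015221.
z = (0.60489 − 0.65)/0.015221 = -0.04511/0.015221 = -2.96.

z = -2.96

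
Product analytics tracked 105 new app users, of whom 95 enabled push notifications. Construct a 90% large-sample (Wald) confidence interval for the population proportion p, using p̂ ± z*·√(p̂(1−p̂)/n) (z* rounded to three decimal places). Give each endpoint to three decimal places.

(0.858, 0.952)

The sample proportion is 95/105 = 0.90476.
Standard error of p̂: √(0.086168/105) = √0.000820646 = 0.028647.
For 90% confidence, z* = 1.645.
Margin = 1.645·0.028647 = 0.04712.
So the interval runs from 0.858 to 0.952.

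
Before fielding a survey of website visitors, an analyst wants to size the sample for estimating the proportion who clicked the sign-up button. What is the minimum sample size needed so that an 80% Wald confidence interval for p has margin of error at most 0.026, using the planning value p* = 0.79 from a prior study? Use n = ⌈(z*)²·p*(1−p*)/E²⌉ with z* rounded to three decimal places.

z* = 1.282 at the 80% level.
p*(1−p*) = 0.79·0.21 = 0.1659.
Required n before rounding: 1.643524 × 0.1659 / 0.026² = 403.344.
Rounding up, n = 404.

n = 404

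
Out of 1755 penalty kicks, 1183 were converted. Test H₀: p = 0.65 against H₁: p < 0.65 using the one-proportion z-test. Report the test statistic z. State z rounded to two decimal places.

z = 2.11

With x = 1183 successes in n = 1755, p̂ = 0.67407.
Under H₀, SE = √(p₀(1−p₀)/n) = √(0.65·0.35/1755) = √0.000129630 = 0.011386.
z = (0.67407 − 0.65)/0.011386 = 0.02407/0.011386 = 2.11.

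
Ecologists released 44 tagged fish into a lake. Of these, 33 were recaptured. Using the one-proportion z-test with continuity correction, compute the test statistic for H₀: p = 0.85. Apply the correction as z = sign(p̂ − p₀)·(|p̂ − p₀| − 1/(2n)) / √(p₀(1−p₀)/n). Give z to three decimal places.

z = -1.647

Sample proportion p̂ = 33/44 = 0.75000. p̂ − p₀ = -0.100000.
1/(2n) = 0.011364.
Corrected numerator: |-0.100000| − 0.011364 = 0.088636.
Null standard error: √(0.85·0.15/44) = √0.002897727 = 0.053831.
z = (−)0.088636/0.053831 = -1.647.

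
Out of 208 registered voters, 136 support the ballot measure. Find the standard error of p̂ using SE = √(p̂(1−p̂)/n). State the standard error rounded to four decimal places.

SE = 0.0330

Sample proportion p̂ = 136/208 = 0.65385.
p̂(1−p̂) = 0.65385·0.34615 = 0.226330.
Dividing by n and taking the root: √0.001088125 = 0.0330.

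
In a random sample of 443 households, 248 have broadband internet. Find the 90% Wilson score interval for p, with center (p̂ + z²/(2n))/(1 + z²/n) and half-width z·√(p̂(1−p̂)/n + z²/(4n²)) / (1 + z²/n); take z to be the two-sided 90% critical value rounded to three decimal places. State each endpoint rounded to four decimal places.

Here p̂ = 248/443 = 0.55982 and z = 1.645 (z² = 2.706025).
1 + z²/n = 1.006108.
Adjusted center: (0.55982 + z²/(2n))/1.006108 = 0.55946.
Radicand: p̂(1−p̂)/n + z²/(4n²) = 0.000556257 + 0.000003447 = 0.000559704.
Half-width = 1.645·√0.000559704/1.006108 = 0.03868.
Interval: 0.55946 ± 0.03868 → (0.5208, 0.5981).

(0.5208, 0.5981)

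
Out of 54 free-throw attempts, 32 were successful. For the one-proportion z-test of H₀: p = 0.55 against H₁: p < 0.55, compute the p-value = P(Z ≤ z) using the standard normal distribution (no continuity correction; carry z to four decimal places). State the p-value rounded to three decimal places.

With x = 32 successes in n = 54, p̂ = 0.59259.
Under H₀, SE = √(p₀(1−p₀)/n) = √(0.55·0.45/54) = √0.004583333 = 0.067700.
z = (p̂ − p₀)/SE = (32/54 − 0.55)/0.067700 ≈ 0.6291.
p-value = P(Z ≤ z) with z = 0.6291 → 0.735.

p-value = 0.735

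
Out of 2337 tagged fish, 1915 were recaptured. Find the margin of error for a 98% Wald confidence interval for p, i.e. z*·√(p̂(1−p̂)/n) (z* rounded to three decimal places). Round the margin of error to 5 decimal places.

Sample proportion p̂ = 1915/2337 = 0.81943.
SE = √(p̂(1−p̂)/n) = √(0.147967/2337) = 0.007957.
For 98% confidence, z* = 2.326.
ME = 2.326·0.007957 = 0.01851.

ME = 0.01851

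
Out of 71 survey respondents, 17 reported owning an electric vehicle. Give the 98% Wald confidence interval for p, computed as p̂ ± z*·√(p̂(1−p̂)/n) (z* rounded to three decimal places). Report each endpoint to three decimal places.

With x = 17 successes in n = 71, p̂ = 0.23944.
SE = √(p̂(1−p̂)/n) = √(0.182107/71) = 0.050645.
z* = 2.326 at the 98% level.
Margin = 2.326·0.050645 = 0.11780.
So the interval runs from 0.122 to 0.357.

(0.122, 0.357)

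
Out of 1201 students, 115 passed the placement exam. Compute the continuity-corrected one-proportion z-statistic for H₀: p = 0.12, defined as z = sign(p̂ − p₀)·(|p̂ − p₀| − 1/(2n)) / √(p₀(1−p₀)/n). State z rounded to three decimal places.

p̂ = 115/1201 = 0.09575. p̂ − p₀ = -0.024246.
Continuity correction 1/(2n) = 1/2402 = 0.000416.
Corrected numerator: |-0.024246| − 0.000416 = 0.023830.
Null standard error: √(0.12·0.88/1201) = √0.000087927 = 0.009377.
z = −0.023830/0.009377 = -2.541.

z = -2.541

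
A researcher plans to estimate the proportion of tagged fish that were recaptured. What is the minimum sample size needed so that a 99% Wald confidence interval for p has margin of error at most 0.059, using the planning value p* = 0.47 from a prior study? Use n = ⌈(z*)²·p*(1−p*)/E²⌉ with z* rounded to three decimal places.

n = 475

z* = 2.576 at the 99% level.
p*(1−p*) = 0.47·0.53 = 0.2491.
Required n before rounding: 6.635776 × 0.2491 / 0.059² = 474.855.
⌈474.855⌉ = 475.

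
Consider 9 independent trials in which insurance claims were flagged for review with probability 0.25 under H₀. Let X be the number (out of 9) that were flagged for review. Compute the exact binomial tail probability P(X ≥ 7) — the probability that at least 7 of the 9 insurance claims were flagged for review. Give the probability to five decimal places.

X ~ Binomial(n=9, p=0.25).
P(X ≥ 7) = C(9,7)·0.25^7·0.75^2 + C(9,8)·0.25^8·0.75^1 + C(9,9)·0.25^9·0.75^0.
= 0.001236 + 0.000103 + 0.000004 = 0.00134.

P = 0.00134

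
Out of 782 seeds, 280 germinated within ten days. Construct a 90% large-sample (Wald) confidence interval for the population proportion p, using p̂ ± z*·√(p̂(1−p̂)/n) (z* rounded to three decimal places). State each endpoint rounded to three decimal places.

(0.330, 0.386)

p̂ = 280/782 = 0.35806.
SE(p̂) = √(0.35806·0.64194/782) = 0.017144.
The 90% critical value is z* = 1.645.
Margin of error: 1.645 × 0.017144 = 0.02820.
Interval: 0.35806 ± 0.02820 → (0.330, 0.386).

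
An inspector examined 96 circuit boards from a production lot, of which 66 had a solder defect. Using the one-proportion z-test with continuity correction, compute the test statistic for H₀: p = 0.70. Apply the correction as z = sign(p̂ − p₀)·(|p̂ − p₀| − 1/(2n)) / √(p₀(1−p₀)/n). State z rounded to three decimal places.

The sample proportion is 66/96 = 0.68750. p̂ − p₀ = -0.012500.
1/(2n) = 0.005208.
Corrected numerator: |-0.012500| − 0.005208 = 0.007292.
Null standard error: √(0.70·0.30/96) = √0.002187500 = 0.046771.
z = −0.007292/0.046771 = -0.156.

z = -0.156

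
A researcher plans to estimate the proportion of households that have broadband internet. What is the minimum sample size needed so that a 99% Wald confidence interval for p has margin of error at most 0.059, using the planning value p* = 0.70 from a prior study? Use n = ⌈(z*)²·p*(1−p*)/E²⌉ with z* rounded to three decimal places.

z* = 2.576 at the 99% level.
p*(1−p*) = 0.2100.
(z*)²·p*(1−p*)/E² = 6.635776·0.2100/0.003481 = 400.320.
⌈400.320⌉ = 401.

n = 401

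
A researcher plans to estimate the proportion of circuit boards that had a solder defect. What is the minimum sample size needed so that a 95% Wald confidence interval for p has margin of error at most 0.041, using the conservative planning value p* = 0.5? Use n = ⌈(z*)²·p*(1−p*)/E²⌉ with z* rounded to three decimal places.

z* = 1.960 at the 95% level.
p*(1−p*) = 0.50·0.50 = 0.2500.
(z*)²·p*(1−p*)/E² = 3.841600·0.2500/0.001681 = 571.327.
⌈571.327⌉ = 572.

n = 572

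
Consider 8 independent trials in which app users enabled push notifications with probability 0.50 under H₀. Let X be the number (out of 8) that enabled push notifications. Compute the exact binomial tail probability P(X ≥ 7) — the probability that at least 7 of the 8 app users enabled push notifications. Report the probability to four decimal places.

X is binomial with n = 8 and p = 0.50.
P(X ≥ 7) = C(8,7)·0.50^7·0.50^1 + C(8,8)·0.50^8·0.50^0.
= 0.031250 + 0.003906 = 0.0352.

P = 0.0352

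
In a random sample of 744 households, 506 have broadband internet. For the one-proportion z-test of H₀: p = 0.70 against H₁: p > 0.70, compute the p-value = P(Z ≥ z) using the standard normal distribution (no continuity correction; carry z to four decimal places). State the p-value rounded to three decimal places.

p-value = 0.882

With x = 506 successes in n = 744, p̂ = 0.68011.
Null standard error: √(0.70·0.30/744) = √0.000282258 = 0.016801.
Test statistic (full precision, shown to 4 dp): z = (506/744 − 0.70)/SE₀ ≈ -1.1840.
p-value = P(Z ≥ z) with z = -1.1840 → 0.882.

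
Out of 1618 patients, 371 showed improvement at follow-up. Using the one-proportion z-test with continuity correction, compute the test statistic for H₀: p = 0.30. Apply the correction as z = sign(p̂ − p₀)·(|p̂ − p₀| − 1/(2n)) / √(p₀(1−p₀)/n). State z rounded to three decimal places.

z = -6.179

p̂ = 371/1618 = 0.22930. p̂ − p₀ = -0.070705.
1/(2n) = 0.000309.
Corrected numerator: |-0.070705| − 0.000309 = 0.070396.
Null standard error: √(0.30·0.70/1618) = √0.000129790 = 0.011393.
z = −0.070396/0.011393 = -6.179.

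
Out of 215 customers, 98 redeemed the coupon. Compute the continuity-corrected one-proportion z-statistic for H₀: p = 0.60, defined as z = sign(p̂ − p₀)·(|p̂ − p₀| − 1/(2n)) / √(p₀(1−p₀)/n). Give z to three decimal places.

z = -4.246

With x = 98 successes in n = 215, p̂ = 0.45581. p̂ − p₀ = -0.144186.
Continuity correction 1/(2n) = 1/430 = 0.002326.
Corrected numerator: |-0.144186| − 0.002326 = 0.141860.
Under H₀, SE = √(p₀(1−p₀)/n) = √(0.60·0.40/215) = √0.001116279 = 0.033411.
z = −0.141860/0.033411 = -4.246.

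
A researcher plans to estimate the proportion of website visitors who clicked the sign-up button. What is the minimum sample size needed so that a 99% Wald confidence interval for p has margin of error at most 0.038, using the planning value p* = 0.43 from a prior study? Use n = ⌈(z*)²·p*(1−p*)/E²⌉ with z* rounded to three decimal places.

The 99% critical value is z* = 2.576.
p*(1−p*) = 0.43·0.57 = 0.2451.
Required n before rounding: 6.635776 × 0.2451 / 0.038² = 1126.336.
Rounding up, n = 1127.

n = 1127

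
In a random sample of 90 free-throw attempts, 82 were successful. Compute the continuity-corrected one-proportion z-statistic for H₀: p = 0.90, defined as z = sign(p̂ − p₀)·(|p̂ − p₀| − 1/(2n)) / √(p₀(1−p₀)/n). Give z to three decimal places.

With x = 82 successes in n = 90, p̂ = 0.91111. p̂ − p₀ = 0.011111.
1/(2n) = 0.005556.
Corrected numerator: |0.011111| − 0.005556 = 0.005555.
SE₀ = √(0.90·0.10/90) = 0.031623.
z = +0.005555/0.031623 = 0.176.

z = 0.176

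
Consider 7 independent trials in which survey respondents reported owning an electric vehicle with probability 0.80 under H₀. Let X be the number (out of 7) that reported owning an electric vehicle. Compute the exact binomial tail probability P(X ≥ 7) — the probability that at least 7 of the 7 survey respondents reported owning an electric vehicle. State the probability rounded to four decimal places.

X ~ Binomial(n=7, p=0.80).
P(X ≥ 7) = C(7,7)·0.80^7·0.20^0.
= 0.209715 = 0.2097.

P = 0.2097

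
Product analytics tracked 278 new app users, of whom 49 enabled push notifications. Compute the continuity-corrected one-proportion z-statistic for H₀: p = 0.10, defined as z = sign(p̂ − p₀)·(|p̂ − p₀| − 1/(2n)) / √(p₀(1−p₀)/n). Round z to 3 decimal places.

z = 4.138

With x = 49 successes in n = 278, p̂ = 0.17626. p̂ − p₀ = 0.076259.
1/(2n) = 0.001799.
Corrected numerator: |0.076259| − 0.001799 = 0.074460.
SE₀ = √(0.10·0.90/278) = 0.017993.
z = (+)0.074460/0.017993 = 4.138.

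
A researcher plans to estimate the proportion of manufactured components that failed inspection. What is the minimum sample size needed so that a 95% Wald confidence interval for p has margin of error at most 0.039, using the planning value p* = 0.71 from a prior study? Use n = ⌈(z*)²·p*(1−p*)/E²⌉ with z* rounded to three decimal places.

For 95% confidence, z* = 1.960.
p*(1−p*) = 0.2059.
(z*)²·p*(1−p*)/E² = 3.841600·0.2059/0.001521 = 520.043.
⌈520.043⌉ = 521.

n = 521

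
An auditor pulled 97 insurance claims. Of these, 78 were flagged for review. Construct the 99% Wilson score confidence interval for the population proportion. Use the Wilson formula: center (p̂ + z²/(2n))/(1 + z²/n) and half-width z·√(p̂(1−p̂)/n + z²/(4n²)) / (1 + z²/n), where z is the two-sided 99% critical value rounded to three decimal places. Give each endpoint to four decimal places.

p̂ = 78/97 = 0.80412; z = 2.576, so z² = 6.635776.
1 + z²/n = 1.068410.
Adjusted center: (0.80412 + z²/(2n))/1.068410 = 0.78465.
Radicand: p̂(1−p̂)/n + z²/(4n²) = 0.001623802 + 0.000176315 = 0.001800117.
Half-width = z·√(radicand)/denom = 2.576·0.042428/1.068410 = 0.10230.
So the interval runs from 0.6824 to 0.8869.

(0.6824, 0.8869)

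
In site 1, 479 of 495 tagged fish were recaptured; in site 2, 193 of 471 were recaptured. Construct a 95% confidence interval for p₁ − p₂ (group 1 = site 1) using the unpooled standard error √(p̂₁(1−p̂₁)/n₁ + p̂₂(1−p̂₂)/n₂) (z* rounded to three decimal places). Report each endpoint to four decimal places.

p̂₁ = 0.96768, p̂₂ = 0.40977, so the observed difference is 0.55791.
Unpooled SE = √(p̂₁(1−p̂₁)/n₁ + p̂₂(1−p̂₂)/n₂) = √(0.000063189 + 0.000513499) = 0.024014.
The 95% critical value is z* = 1.960. Margin of error = 0.04707.
So the interval runs from 0.5108 to 0.6050.

(0.5108, 0.6050)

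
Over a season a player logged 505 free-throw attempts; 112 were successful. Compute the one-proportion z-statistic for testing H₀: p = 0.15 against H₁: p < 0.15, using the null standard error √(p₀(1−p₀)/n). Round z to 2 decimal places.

z = 4.52

With x = 112 successes in n = 505, p̂ = 0.22178.
Null standard error: √(0.15·0.85/505) = √0.000252475 = 0.015889.
z = (0.22178 − 0.15)/0.015889 = 0.07178/0.015889 = 4.52.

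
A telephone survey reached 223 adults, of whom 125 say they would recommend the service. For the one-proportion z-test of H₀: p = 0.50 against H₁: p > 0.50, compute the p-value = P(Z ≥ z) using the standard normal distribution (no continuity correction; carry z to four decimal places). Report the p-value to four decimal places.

Sample proportion p̂ = 125/223 = 0.56054.
Under H₀, SE = √(p₀(1−p₀)/n) = √(0.50·0.50/223) = √0.001121076 = 0.033482.
z = (p̂ − p₀)/SE = (125/223 − 0.50)/0.033482 ≈ 1.8081.
From the standard normal, P(Z ≥ z) = 0.0353.

p-value = 0.0353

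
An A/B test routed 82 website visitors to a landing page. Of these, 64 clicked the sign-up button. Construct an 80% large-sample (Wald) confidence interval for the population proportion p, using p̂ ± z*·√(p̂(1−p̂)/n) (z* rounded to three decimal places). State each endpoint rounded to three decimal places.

(0.722, 0.839)

With x = 64 successes in n = 82, p̂ = 0.78049.
SE(p̂) = √(0.78049·0.21951/82) = 0.045709.
For 80% confidence, z* = 1.282.
Margin = 1.282·0.045709 = 0.05860.
Interval: 0.78049 ± 0.05860 → (0.722, 0.839).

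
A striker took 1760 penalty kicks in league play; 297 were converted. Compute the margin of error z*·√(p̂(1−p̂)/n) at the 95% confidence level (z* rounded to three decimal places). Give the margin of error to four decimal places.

The sample proportion is 297/1760 = 0.16875.
Standard error of p̂: √(0.140273/1760) = √0.000079701 = 0.008928.
z* = 1.960 at the 95% level.
ME = 1.960·0.008928 = 0.0175.

ME = 0.0175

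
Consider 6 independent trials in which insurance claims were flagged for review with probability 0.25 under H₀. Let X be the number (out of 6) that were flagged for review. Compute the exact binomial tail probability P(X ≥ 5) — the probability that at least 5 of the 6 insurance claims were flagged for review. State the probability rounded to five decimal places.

X is binomial with n = 6 and p = 0.25.
P(X ≥ 5) = C(6,5)·0.25^5·0.75^1 + C(6,6)·0.25^6·0.75^0.
= 0.004395 + 0.000244 = 0.00464.

P = 0.00464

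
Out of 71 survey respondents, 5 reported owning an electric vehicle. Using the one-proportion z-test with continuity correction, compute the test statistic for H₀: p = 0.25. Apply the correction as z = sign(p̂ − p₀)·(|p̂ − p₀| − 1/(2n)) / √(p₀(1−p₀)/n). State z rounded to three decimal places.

z = -3.357

p̂ = 5/71 = 0.07042. p̂ − p₀ = -0.179577.
1/(2n) = 0.007042.
Corrected numerator: |-0.179577| − 0.007042 = 0.172535.
SE₀ = √(0.25·0.75/71) = 0.051389.
z = (−)0.172535/0.051389 = -3.357.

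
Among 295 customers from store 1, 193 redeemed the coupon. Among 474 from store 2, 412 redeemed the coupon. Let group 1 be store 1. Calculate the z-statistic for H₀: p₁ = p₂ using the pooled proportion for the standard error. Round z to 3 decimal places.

z = -7.077

p̂₁ = 193/295 = 0.65424, p̂₂ = 412/474 = 0.86920.
Pooled p̂ = (193+412)/(295+474) = 605/769 = 0.78674.
Pooled SE = √[0.1677825·0.00549954] ≈ 0.030376.
z = (p̂₁ − p̂₂)/SE = (0.65424 − 0.86920)/0.030376 = -0.21496/0.030376 = -7.077.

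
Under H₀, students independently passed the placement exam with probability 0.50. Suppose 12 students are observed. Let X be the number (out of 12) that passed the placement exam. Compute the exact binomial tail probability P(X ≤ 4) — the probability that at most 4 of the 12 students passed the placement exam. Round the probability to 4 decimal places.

X ~ Binomial(n=12, p=0.50).
P(X ≤ 4) = Σ_{j=0}^{4} C(12,j)·0.50^j·0.50^{12−j}.
= 0.000244 + 0.002930 + 0.016113 + 0.053711 + 0.120850 = 0.1938.

P = 0.1938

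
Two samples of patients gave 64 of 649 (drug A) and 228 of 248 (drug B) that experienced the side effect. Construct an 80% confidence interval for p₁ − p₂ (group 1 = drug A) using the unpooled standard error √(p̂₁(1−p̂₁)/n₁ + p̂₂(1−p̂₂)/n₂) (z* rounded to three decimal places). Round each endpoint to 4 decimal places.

(-0.8475, -0.7940)

p̂₁ = 64/649 = 0.09861, p̂₂ = 228/248 = 0.91935; p̂₁ − p̂₂ = -0.82074.
Unpooled SE = √(p̂₁(1−p̂₁)/n₁ + p̂₂(1−p̂₂)/n₂) = √(0.000136963 + 0.000298958) = 0.020879.
For 80% confidence, z* = 1.282. Margin of error = 0.02677.
Interval: -0.82074 ± 0.02677 → (-0.8475, -0.7940).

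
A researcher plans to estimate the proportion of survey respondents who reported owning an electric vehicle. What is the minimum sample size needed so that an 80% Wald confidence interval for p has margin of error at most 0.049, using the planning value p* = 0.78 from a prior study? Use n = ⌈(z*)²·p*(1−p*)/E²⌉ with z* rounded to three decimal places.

z* = 1.282 at the 80% level.
p*(1−p*) = 0.1716.
Required n before rounding: 1.643524 × 0.1716 / 0.049² = 117.463.
Rounding up, n = 118.

n = 118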